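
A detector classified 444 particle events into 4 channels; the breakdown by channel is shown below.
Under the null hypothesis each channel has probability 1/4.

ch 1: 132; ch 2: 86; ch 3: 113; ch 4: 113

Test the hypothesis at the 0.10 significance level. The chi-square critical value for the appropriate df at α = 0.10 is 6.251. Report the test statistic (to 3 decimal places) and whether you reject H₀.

9.676; reject

Expected count for each of the 4 categories: 444/4 = 111.
χ² = (132−111)²/111 + (86−111)²/111 + (113−111)²/111 + (113−111)²/111
   = 3.9730 + 5.6306 + 0.0360 + 0.0360
Sum = 9.676
df = 3. Since 9.676 > 6.251, we reject H₀.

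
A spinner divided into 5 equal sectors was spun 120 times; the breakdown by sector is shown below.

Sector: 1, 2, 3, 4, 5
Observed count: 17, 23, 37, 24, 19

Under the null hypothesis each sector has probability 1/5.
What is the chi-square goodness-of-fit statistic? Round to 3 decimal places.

10.167

Expected count for each of the 5 categories: 120/5 = 24.
χ² = (17−24)²/24 + (23−24)²/24 + (37−24)²/24 + (24−24)²/24 + (19−24)²/24
   = 2.0417 + 0.0417 + 7.0417 + 0.0000 + 1.0417
Sum = 10.167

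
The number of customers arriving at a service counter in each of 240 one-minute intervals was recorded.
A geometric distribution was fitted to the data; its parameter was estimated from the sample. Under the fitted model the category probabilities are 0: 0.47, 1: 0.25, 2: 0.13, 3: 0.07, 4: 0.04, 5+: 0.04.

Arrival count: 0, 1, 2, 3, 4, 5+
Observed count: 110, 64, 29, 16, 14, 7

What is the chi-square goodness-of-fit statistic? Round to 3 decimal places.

Expected counts E_i = n·p_i: 240×0.47 = 112.8, 240×0.25 = 60, 240×0.13 = 31.2, 240×0.07 = 16.8, 240×0.04 = 9.6, 240×0.04 = 9.6.
χ² = (110−112.8)²/112.8 + (64−60)²/60 + (29−31.2)²/31.2 + (16−16.8)²/16.8 + (14−9.6)²/9.6 + (7−9.6)²/9.6
   = 0.0695 + 0.2667 + 0.1551 + 0.0381 + 2.0167 + 0.7042
Sum = 3.250

3.250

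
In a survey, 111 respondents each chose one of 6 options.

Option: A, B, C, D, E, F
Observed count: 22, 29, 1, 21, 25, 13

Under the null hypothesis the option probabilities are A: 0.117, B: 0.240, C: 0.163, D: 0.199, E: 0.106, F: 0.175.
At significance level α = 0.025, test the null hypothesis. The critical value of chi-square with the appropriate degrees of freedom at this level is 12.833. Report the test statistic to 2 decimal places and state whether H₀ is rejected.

39.68; reject

Expected counts E_i = n·p_i: 111×0.117 = 12.987, 111×0.240 = 26.64, 111×0.163 = 18.093, 111×0.199 = 22.089, 111×0.106 = 11.766, 111×0.175 = 19.425.
A: (22 − 12.987)²/12.987 = 81.234169/12.987 = 6.255
B: (29 − 26.64)²/26.64 = 5.5696/26.64 = 0.209
C: (1 − 18.093)²/18.093 = 292.170649/18.093 = 16.148
D: (21 − 22.089)²/22.089 = 1.185921/22.089 = 0.054
E: (25 − 11.766)²/11.766 = 175.138756/11.766 = 14.885
F: (13 − 19.425)²/19.425 = 41.280625/19.425 = 2.125
Sum = 39.68
df = 5. Since 39.68 > 12.833, we reject H₀.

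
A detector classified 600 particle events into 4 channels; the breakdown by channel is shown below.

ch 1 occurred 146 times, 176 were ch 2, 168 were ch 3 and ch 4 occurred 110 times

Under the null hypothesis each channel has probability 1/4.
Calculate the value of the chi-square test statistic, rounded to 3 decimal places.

Under H₀ each category has probability 1/4, so each expected count is 600/4 = 150.
χ² = (146−150)²/150 + (176−150)²/150 + (168−150)²/150 + (110−150)²/150
   = 0.1067 + 4.5067 + 2.1600 + 10.6667
Sum = 17.440

17.440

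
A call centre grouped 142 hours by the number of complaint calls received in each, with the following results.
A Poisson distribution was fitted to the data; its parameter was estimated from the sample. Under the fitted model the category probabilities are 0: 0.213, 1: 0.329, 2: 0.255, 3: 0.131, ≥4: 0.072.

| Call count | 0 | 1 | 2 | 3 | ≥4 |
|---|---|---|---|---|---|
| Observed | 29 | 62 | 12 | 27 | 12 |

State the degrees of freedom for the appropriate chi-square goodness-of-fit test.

There are k = 5 categories and 1 parameter estimated from the data, so df = 5 − 1 − 1 = 3.

3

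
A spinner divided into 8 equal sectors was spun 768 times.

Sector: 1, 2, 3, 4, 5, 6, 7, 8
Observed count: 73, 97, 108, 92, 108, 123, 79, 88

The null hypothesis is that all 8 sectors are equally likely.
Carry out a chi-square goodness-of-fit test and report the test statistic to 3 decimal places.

19.958

Expected count for each of the 8 categories: 768/8 = 96.
cat         O        E   (O−E)²/E
1          73       96     5.5104
2          97       96     0.0104
3         108       96     1.5000
4          92       96     0.1667
5         108       96     1.5000
6         123       96     7.5938
7          79       96     3.0104
8          88       96     0.6667
Sum = 19.958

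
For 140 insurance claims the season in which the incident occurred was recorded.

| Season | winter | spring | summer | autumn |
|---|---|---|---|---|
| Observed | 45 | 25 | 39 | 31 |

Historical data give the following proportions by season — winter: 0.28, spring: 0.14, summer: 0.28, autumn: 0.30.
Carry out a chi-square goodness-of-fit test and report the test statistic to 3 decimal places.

5.228

Expected counts E_i = n·p_i: 140×0.28 = 39.2, 140×0.14 = 19.6, 140×0.28 = 39.2, 140×0.30 = 42.
winter: (45 − 39.2)²/39.2 = 33.64/39.2 = 0.8582
spring: (25 − 19.6)²/19.6 = 29.16/19.6 = 1.4878
summer: (39 − 39.2)²/39.2 = 0.04/39.2 = 0.0010
autumn: (31 − 42)²/42 = 121/42 = 2.8810
Sum = 5.228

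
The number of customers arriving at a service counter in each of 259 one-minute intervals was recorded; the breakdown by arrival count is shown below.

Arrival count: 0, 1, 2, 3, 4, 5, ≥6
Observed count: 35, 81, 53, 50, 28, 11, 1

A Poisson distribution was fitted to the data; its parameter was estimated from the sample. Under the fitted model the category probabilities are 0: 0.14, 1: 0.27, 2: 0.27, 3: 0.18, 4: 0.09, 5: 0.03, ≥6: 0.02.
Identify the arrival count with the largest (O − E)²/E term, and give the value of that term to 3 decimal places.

2, 4.099

Expected counts E_i = n·p_i: 259×0.14 = 36.26, 259×0.27 = 69.93, 259×0.27 = 69.93, 259×0.18 = 46.62, 259×0.09 = 23.31, 259×0.03 = 7.77, 259×0.02 = 5.18.
cat         O        E   (O−E)²/E
0          35    36.26     0.0438
1          81    69.93     1.7524
2          53    69.93     4.0987
3          50    46.62     0.2451
4          28    23.31     0.9436
5          11     7.77     1.3427
≥6          1     5.18     3.3731
The largest term is for 2: 4.099.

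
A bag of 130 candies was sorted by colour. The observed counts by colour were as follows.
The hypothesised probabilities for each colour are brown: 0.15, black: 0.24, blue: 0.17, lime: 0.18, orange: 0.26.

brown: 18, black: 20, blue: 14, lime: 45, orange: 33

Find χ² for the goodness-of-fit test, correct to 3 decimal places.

27.062

Expected counts E_i = n·p_i: 130×0.15 = 19.5, 130×0.24 = 31.2, 130×0.17 = 22.1, 130×0.18 = 23.4, 130×0.26 = 33.8.
brown: (18 − 19.5)²/19.5 = 2.25/19.5 = 0.1154
black: (20 − 31.2)²/31.2 = 125.44/31.2 = 4.0205
blue: (14 − 22.1)²/22.1 = 65.61/22.1 = 2.9688
lime: (45 − 23.4)²/23.4 = 466.56/23.4 = 19.9385
orange: (33 − 33.8)²/33.8 = 0.64/33.8 = 0.0189
Sum = 27.062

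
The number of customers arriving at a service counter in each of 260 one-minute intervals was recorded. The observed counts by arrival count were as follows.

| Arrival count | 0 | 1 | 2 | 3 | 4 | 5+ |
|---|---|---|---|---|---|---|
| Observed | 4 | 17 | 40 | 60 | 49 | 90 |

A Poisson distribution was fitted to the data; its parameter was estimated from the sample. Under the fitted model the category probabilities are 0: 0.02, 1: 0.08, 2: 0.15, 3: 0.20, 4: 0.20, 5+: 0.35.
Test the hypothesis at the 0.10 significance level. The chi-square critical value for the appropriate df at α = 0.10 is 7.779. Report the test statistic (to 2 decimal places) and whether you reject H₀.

2.41; do not reject

Expected counts E_i = n·p_i: 260×0.02 = 5.2, 260×0.08 = 20.8, 260×0.15 = 39, 260×0.20 = 52, 260×0.20 = 52, 260×0.35 = 91.
cat         O        E   (O−E)²/E
0           4      5.2      0.277
1          17     20.8      0.694
2          40       39      0.026
3          60       52      1.231
4          49       52      0.173
5+         90       91      0.011
Sum = 2.41
df = 4. Since 2.41 < 7.779, we do not reject H₀.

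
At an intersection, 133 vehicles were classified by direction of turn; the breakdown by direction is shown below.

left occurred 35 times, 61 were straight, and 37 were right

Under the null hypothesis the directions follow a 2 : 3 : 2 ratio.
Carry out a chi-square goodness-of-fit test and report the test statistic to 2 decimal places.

Ratio total = 7. Expected counts: 133×2/7 = 38, 133×3/7 = 57, 133×2/7 = 38.
cat           O        E   (O−E)²/E
left         35       38      0.237
straight     61       57      0.281
right        37       38      0.026
Sum = 0.54

0.54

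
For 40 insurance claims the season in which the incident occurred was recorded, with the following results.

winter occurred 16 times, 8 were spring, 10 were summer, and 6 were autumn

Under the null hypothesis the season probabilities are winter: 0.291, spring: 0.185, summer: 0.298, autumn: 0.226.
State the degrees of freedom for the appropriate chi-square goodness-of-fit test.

3

There are k = 4 categories and no parameters were estimated from the data, so df = 4 − 1 = 3.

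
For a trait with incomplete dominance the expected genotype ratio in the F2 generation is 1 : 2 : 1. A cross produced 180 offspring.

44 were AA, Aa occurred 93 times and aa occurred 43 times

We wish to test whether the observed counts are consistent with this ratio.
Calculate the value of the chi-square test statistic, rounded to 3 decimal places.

Ratio total = 4. Expected counts: 180×1/4 = 45, 180×2/4 = 90, 180×1/4 = 45.
cat         O        E   (O−E)²/E
AA         44       45     0.0222
Aa         93       90     0.1000
aa         43       45     0.0889
Sum = 0.211

0.211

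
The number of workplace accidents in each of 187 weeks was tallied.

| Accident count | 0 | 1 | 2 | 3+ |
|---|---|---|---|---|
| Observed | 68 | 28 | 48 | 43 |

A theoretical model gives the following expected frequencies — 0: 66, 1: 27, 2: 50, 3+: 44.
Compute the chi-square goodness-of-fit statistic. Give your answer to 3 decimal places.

cat         O        E   (O−E)²/E
0          68       66     0.0606
1          28       27     0.0370
2          48       50     0.0800
3+         43       44     0.0227
Sum = 0.200

0.200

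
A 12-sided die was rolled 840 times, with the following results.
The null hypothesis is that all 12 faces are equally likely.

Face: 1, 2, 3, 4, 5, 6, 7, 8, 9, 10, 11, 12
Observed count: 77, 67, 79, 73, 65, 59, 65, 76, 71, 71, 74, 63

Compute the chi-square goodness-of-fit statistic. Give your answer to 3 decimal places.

6.029

Expected count for each of the 12 categories: 840/12 = 70.
1: (77 − 70)²/70 = 49/70 = 0.7000
2: (67 − 70)²/70 = 9/70 = 0.1286
3: (79 − 70)²/70 = 81/70 = 1.1571
4: (73 − 70)²/70 = 9/70 = 0.1286
5: (65 − 70)²/70 = 25/70 = 0.3571
6: (59 − 70)²/70 = 121/70 = 1.7286
7: (65 − 70)²/70 = 25/70 = 0.3571
8: (76 − 70)²/70 = 36/70 = 0.5143
9: (71 − 70)²/70 = 1/70 = 0.0143
10: (71 − 70)²/70 = 1/70 = 0.0143
11: (74 − 70)²/70 = 16/70 = 0.2286
12: (63 − 70)²/70 = 49/70 = 0.7000
Sum = 6.029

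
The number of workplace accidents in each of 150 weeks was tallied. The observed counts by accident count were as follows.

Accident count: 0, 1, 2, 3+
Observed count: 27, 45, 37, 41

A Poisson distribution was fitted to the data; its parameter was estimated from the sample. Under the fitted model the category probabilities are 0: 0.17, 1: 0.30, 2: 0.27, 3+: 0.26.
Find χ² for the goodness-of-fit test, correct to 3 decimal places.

Expected counts E_i = n·p_i: 150×0.17 = 25.5, 150×0.30 = 45, 150×0.27 = 40.5, 150×0.26 = 39.
0: (27 − 25.5)²/25.5 = 2.25/25.5 = 0.0882
1: (45 − 45)²/45 = 0/45 = 0.0000
2: (37 − 40.5)²/40.5 = 12.25/40.5 = 0.3025
3+: (41 − 39)²/39 = 4/39 = 0.1026
Sum = 0.493

0.493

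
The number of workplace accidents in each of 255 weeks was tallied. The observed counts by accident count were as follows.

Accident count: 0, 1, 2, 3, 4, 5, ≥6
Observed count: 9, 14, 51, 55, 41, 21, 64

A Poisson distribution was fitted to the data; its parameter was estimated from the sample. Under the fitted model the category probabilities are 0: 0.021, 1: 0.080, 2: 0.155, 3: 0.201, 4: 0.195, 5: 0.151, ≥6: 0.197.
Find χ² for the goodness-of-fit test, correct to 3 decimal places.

Expected counts E_i = n·p_i: 255×0.021 = 5.355, 255×0.080 = 20.4, 255×0.155 = 39.525, 255×0.201 = 51.255, 255×0.195 = 49.725, 255×0.151 = 38.505, 255×0.197 = 50.235.
cat         O        E   (O−E)²/E
0           9    5.355     2.4811
1          14     20.4     2.0078
2          51   39.525     3.3315
3          55   51.255     0.2736
4          41   49.725     1.5309
5          21   38.505     7.9581
≥6         64   50.235     3.7718
Sum = 21.355

21.355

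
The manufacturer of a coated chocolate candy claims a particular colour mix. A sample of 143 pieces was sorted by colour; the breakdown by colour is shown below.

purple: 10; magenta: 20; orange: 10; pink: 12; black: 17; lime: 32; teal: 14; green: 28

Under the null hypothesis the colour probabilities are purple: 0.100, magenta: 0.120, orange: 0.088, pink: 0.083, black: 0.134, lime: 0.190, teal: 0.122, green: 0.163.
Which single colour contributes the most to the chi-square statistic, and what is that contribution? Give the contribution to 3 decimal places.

purple, 1.293

Expected counts E_i = n·p_i: 143×0.100 = 14.3, 143×0.120 = 17.16, 143×0.088 = 12.584, 143×0.083 = 11.869, 143×0.134 = 19.162, 143×0.190 = 27.17, 143×0.122 = 17.446, 143×0.163 = 23.309.
purple: (10 − 14.3)²/14.3 = 18.49/14.3 = 1.2930
magenta: (20 − 17.16)²/17.16 = 8.0656/17.16 = 0.4700
orange: (10 − 12.584)²/12.584 = 6.677056/12.584 = 0.5306
pink: (12 − 11.869)²/11.869 = 0.017161/11.869 = 0.0014
black: (17 − 19.162)²/19.162 = 4.674244/19.162 = 0.2439
lime: (32 − 27.17)²/27.17 = 23.3289/27.17 = 0.8586
teal: (14 − 17.446)²/17.446 = 11.874916/17.446 = 0.6807
green: (28 − 23.309)²/23.309 = 22.005481/23.309 = 0.9441
The largest term is for purple: 1.293.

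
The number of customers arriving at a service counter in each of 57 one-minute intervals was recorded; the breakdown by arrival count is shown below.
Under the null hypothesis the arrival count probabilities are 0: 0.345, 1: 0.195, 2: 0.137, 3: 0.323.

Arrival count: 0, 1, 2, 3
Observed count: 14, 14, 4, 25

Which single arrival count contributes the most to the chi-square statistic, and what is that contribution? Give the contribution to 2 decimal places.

3, 2.36

Expected counts E_i = n·p_i: 57×0.345 = 19.665, 57×0.195 = 11.115, 57×0.137 = 7.809, 57×0.323 = 18.411.
χ² = (14−19.665)²/19.665 + (14−11.115)²/11.115 + (4−7.809)²/7.809 + (25−18.411)²/18.411
   = 1.632 + 0.749 + 1.858 + 2.358
The largest term is for 3: 2.36.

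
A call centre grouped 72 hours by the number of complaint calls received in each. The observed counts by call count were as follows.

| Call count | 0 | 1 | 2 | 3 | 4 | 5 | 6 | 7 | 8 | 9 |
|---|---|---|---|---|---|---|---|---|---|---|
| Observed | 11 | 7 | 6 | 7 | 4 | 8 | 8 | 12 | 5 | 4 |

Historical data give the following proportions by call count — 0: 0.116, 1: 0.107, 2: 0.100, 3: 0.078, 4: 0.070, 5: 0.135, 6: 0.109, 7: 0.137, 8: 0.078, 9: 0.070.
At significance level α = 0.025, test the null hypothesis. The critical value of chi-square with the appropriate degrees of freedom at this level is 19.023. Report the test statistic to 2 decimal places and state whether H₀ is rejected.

Expected counts E_i = n·p_i: 72×0.116 = 8.352, 72×0.107 = 7.704, 72×0.100 = 7.2, 72×0.078 = 5.616, 72×0.070 = 5.04, 72×0.135 = 9.72, 72×0.109 = 7.848, 72×0.137 = 9.864, 72×0.078 = 5.616, 72×0.070 = 5.04.
χ² = (11−8.352)²/8.352 + (7−7.704)²/7.704 + (6−7.2)²/7.2 + (7−5.616)²/5.616 + (4−5.04)²/5.04 + (8−9.72)²/9.72 + (8−7.848)²/7.848 + (12−9.864)²/9.864 + (5−5.616)²/5.616 + (4−5.04)²/5.04
   = 0.840 + 0.064 + 0.200 + 0.341 + 0.215 + 0.304 + 0.003 + 0.463 + 0.068 + 0.215
Sum = 2.71
df = 9. Since 2.71 < 19.023, we do not reject H₀.

2.71; do not reject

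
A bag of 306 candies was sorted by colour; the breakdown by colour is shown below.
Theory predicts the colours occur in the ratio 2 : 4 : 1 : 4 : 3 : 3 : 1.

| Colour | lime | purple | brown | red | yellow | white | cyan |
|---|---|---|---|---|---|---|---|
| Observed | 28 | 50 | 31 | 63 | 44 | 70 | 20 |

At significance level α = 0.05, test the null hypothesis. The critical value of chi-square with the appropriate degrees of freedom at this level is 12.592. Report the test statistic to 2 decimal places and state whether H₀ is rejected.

Ratio total = 18. Expected counts: 306×2/18 = 34, 306×4/18 = 68, 306×1/18 = 17, 306×4/18 = 68, 306×3/18 = 51, 306×3/18 = 51, 306×1/18 = 17.
χ² = (28−34)²/34 + (50−68)²/68 + (31−17)²/17 + (63−68)²/68 + (44−51)²/51 + (70−51)²/51 + (20−17)²/17
   = 1.059 + 4.765 + 11.529 + 0.368 + 0.961 + 7.078 + 0.529
Sum = 26.29
df = 6. Since 26.29 > 12.592, we reject H₀.

26.29; reject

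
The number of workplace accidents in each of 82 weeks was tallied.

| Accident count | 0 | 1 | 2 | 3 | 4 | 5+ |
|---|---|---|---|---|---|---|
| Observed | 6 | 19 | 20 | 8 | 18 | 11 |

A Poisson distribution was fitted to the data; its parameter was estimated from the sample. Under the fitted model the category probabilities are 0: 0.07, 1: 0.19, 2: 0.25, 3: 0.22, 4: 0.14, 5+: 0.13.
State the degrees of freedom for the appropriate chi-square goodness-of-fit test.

There are k = 6 categories and 1 parameter estimated from the data, so df = 6 − 1 − 1 = 4.

4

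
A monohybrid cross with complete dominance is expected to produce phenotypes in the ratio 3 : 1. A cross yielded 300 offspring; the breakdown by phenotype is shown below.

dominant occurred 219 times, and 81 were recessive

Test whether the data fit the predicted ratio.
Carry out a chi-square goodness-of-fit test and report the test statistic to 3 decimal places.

0.640

Ratio total = 4. Expected counts: 300×3/4 = 225, 300×1/4 = 75.
cat            O        E   (O−E)²/E
dominant     219      225     0.1600
recessive     81       75     0.4800
Sum = 0.640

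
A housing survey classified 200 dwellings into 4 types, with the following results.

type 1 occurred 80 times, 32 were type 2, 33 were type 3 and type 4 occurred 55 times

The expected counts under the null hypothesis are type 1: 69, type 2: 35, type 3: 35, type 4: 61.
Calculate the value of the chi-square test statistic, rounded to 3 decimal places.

2.715

type 1: (80 − 69)²/69 = 121/69 = 1.7536
type 2: (32 − 35)²/35 = 9/35 = 0.2571
type 3: (33 − 35)²/35 = 4/35 = 0.1143
type 4: (55 − 61)²/61 = 36/61 = 0.5902
Sum = 2.715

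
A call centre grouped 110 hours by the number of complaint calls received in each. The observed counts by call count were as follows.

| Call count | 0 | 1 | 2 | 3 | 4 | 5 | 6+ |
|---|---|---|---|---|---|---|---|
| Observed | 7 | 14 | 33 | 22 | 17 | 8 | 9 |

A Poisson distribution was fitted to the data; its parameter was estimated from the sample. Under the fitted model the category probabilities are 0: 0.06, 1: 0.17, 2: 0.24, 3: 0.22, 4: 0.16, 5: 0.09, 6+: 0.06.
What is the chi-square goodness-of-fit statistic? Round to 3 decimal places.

4.313

Expected counts E_i = n·p_i: 110×0.06 = 6.6, 110×0.17 = 18.7, 110×0.24 = 26.4, 110×0.22 = 24.2, 110×0.16 = 17.6, 110×0.09 = 9.9, 110×0.06 = 6.6.
cat         O        E   (O−E)²/E
0           7      6.6     0.0242
1          14     18.7     1.1813
2          33     26.4     1.6500
3          22     24.2     0.2000
4          17     17.6     0.0205
5           8      9.9     0.3646
6+          9      6.6     0.8727
Sum = 4.313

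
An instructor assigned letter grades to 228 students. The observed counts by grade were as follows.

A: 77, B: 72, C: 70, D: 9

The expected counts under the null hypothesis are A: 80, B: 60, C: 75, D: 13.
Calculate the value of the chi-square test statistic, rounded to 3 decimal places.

4.077

χ² = (77−80)²/80 + (72−60)²/60 + (70−75)²/75 + (9−13)²/13
   = 0.1125 + 2.4000 + 0.3333 + 1.2308
Sum = 4.077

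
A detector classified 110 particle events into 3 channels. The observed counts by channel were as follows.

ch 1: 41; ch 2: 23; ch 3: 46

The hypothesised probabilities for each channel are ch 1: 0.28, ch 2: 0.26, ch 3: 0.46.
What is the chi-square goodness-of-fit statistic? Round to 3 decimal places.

Expected counts E_i = n·p_i: 110×0.28 = 30.8, 110×0.26 = 28.6, 110×0.46 = 50.6.
cat         O        E   (O−E)²/E
ch 1       41     30.8     3.3779
ch 2       23     28.6     1.0965
ch 3       46     50.6     0.4182
Sum = 4.893

4.893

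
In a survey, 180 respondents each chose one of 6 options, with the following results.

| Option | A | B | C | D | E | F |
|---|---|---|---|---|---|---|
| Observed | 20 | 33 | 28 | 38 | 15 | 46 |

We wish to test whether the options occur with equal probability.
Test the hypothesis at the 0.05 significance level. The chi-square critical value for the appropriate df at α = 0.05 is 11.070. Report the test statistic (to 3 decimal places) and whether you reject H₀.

Expected count for each of the 6 categories: 180/6 = 30.
cat         O        E   (O−E)²/E
A          20       30     3.3333
B          33       30     0.3000
C          28       30     0.1333
D          38       30     2.1333
E          15       30     7.5000
F          46       30     8.5333
Sum = 21.933
df = 5. Since 21.933 > 11.070, we reject H₀.

21.933; reject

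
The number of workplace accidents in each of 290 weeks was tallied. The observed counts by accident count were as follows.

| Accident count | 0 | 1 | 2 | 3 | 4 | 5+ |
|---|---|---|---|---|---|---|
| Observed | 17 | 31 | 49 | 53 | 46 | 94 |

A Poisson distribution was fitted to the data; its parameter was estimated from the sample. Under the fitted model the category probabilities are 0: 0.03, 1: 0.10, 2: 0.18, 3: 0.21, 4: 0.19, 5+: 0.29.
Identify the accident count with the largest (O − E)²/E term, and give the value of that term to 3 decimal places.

0, 7.918

Expected counts E_i = n·p_i: 290×0.03 = 8.7, 290×0.10 = 29, 290×0.18 = 52.2, 290×0.21 = 60.9, 290×0.19 = 55.1, 290×0.29 = 84.1.
χ² = (17−8.7)²/8.7 + (31−29)²/29 + (49−52.2)²/52.2 + (53−60.9)²/60.9 + (46−55.1)²/55.1 + (94−84.1)²/84.1
   = 7.9184 + 0.1379 + 0.1962 + 1.0248 + 1.5029 + 1.1654
The largest term is for 0: 7.918.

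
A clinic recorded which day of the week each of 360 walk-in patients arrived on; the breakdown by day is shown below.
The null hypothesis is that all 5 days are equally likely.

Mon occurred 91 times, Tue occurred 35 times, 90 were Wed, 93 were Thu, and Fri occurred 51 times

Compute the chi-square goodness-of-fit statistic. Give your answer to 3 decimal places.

40.778

Under H₀ each category has probability 1/5, so each expected count is 360/5 = 72.
cat         O        E   (O−E)²/E
Mon        91       72     5.0139
Tue        35       72    19.0139
Wed        90       72     4.5000
Thu        93       72     6.1250
Fri        51       72     6.1250
Sum = 40.778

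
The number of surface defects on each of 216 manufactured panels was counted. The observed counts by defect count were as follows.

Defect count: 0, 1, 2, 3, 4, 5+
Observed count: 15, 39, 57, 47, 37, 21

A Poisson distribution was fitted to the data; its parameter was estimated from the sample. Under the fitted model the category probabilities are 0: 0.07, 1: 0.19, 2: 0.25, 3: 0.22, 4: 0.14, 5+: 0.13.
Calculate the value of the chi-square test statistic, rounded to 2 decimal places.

Expected counts E_i = n·p_i: 216×0.07 = 15.12, 216×0.19 = 41.04, 216×0.25 = 54, 216×0.22 = 47.52, 216×0.14 = 30.24, 216×0.13 = 28.08.
cat         O        E   (O−E)²/E
0          15    15.12      0.001
1          39    41.04      0.101
2          57       54      0.167
3          47    47.52      0.006
4          37    30.24      1.511
5+         21    28.08      1.785
Sum = 3.57

3.57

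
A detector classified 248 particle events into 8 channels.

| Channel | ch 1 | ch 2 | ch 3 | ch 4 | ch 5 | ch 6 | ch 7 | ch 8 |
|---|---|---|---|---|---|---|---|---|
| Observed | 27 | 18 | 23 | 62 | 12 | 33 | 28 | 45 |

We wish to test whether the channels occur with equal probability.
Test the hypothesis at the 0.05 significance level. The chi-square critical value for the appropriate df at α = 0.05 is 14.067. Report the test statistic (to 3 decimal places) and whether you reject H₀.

57.419; reject

Under H₀ each category has probability 1/8, so each expected count is 248/8 = 31.
cat         O        E   (O−E)²/E
ch 1       27       31     0.5161
ch 2       18       31     5.4516
ch 3       23       31     2.0645
ch 4       62       31    31.0000
ch 5       12       31    11.6452
ch 6       33       31     0.1290
ch 7       28       31     0.2903
ch 8       45       31     6.3226
Sum = 57.419
df = 7. Since 57.419 > 14.067, we reject H₀.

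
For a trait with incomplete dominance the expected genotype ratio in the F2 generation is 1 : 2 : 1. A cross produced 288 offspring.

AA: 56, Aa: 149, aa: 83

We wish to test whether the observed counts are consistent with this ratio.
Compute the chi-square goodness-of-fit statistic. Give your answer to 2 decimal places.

5.41

Ratio total = 4. Expected counts: 288×1/4 = 72, 288×2/4 = 144, 288×1/4 = 72.
cat         O        E   (O−E)²/E
AA         56       72      3.556
Aa        149      144      0.174
aa         83       72      1.681
Sum = 5.41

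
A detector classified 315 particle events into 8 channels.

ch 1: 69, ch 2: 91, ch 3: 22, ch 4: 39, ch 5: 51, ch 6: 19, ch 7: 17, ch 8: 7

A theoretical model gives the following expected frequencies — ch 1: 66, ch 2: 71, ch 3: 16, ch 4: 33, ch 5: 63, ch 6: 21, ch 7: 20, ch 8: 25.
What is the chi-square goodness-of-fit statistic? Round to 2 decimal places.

25.00

χ² = (69−66)²/66 + (91−71)²/71 + (22−16)²/16 + (39−33)²/33 + (51−63)²/63 + (19−21)²/21 + (17−20)²/20 + (7−25)²/25
   = 0.136 + 5.634 + 2.250 + 1.091 + 2.286 + 0.190 + 0.450 + 12.960
Sum = 25.00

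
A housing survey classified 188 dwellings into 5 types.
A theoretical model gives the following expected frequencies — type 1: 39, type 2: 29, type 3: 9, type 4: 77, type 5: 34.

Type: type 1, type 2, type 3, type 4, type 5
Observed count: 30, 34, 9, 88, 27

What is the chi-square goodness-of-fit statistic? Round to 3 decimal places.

5.952

χ² = (30−39)²/39 + (34−29)²/29 + (9−9)²/9 + (88−77)²/77 + (27−34)²/34
   = 2.0769 + 0.8621 + 0.0000 + 1.5714 + 1.4412
Sum = 5.952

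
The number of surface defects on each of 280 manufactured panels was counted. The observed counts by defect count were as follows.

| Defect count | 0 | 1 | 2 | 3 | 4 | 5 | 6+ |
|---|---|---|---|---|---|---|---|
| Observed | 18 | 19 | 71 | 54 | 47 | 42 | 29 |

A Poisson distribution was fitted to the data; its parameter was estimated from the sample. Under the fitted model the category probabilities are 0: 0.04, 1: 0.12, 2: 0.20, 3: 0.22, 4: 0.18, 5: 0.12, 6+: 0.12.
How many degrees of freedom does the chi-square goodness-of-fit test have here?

5

There are k = 7 categories and 1 parameter estimated from the data, so df = 7 − 1 − 1 = 5.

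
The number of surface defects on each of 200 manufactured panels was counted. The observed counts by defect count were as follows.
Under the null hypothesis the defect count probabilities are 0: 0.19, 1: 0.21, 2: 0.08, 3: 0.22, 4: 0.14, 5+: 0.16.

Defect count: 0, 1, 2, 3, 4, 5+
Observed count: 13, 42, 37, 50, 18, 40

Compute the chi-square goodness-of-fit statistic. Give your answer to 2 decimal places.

50.40

Expected counts E_i = n·p_i: 200×0.19 = 38, 200×0.21 = 42, 200×0.08 = 16, 200×0.22 = 44, 200×0.14 = 28, 200×0.16 = 32.
cat         O        E   (O−E)²/E
0          13       38     16.447
1          42       42      0.000
2          37       16     27.563
3          50       44      0.818
4          18       28      3.571
5+         40       32      2.000
Sum = 50.40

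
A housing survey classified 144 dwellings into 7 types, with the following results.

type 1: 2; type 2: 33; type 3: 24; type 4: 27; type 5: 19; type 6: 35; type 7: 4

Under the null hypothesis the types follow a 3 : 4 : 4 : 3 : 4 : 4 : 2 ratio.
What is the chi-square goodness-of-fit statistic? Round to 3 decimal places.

Ratio total = 24. Expected counts: 144×3/24 = 18, 144×4/24 = 24, 144×4/24 = 24, 144×3/24 = 18, 144×4/24 = 24, 144×4/24 = 24, 144×2/24 = 12.
type 1: (2 − 18)²/18 = 256/18 = 14.2222
type 2: (33 − 24)²/24 = 81/24 = 3.3750
type 3: (24 − 24)²/24 = 0/24 = 0.0000
type 4: (27 − 18)²/18 = 81/18 = 4.5000
type 5: (19 − 24)²/24 = 25/24 = 1.0417
type 6: (35 − 24)²/24 = 121/24 = 5.0417
type 7: (4 − 12)²/12 = 64/12 = 5.3333
Sum = 33.514

33.514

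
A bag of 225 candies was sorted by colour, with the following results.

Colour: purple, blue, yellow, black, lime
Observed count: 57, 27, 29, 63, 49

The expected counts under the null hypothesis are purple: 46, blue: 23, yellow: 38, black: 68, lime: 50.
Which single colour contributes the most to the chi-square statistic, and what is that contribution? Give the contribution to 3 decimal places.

χ² = (57−46)²/46 + (27−23)²/23 + (29−38)²/38 + (63−68)²/68 + (49−50)²/50
   = 2.6304 + 0.6957 + 2.1316 + 0.3676 + 0.0200
The largest term is for purple: 2.630.

purple, 2.630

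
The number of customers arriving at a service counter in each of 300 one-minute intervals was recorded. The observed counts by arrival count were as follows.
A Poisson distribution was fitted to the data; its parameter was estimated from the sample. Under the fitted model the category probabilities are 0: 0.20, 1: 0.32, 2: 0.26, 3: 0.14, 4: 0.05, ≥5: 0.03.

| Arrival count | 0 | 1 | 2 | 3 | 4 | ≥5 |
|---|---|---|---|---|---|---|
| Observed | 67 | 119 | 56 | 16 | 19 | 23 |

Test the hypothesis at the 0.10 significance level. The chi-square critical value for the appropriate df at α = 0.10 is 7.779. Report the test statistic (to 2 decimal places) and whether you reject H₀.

Expected counts E_i = n·p_i: 300×0.20 = 60, 300×0.32 = 96, 300×0.26 = 78, 300×0.14 = 42, 300×0.05 = 15, 300×0.03 = 9.
0: (67 − 60)²/60 = 49/60 = 0.817
1: (119 − 96)²/96 = 529/96 = 5.510
2: (56 − 78)²/78 = 484/78 = 6.205
3: (16 − 42)²/42 = 676/42 = 16.095
4: (19 − 15)²/15 = 16/15 = 1.067
≥5: (23 − 9)²/9 = 196/9 = 21.778
Sum = 51.47
df = 4. Since 51.47 > 7.779, we reject H₀.

51.47; reject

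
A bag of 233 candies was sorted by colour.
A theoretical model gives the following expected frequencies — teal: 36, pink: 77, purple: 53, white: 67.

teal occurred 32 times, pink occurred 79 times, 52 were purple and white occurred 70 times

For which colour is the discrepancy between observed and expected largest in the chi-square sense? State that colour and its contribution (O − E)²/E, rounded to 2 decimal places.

teal, 0.44

cat         O        E   (O−E)²/E
teal       32       36      0.444
pink       79       77      0.052
purple     52       53      0.019
white      70       67      0.134
The largest term is for teal: 0.44.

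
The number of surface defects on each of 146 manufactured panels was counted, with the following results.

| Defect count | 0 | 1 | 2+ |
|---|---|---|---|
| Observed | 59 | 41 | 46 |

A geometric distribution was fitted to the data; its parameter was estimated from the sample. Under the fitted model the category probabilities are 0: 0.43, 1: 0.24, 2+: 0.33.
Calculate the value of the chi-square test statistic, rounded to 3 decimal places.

Expected counts E_i = n·p_i: 146×0.43 = 62.78, 146×0.24 = 35.04, 146×0.33 = 48.18.
cat         O        E   (O−E)²/E
0          59    62.78     0.2276
1          41    35.04     1.0137
2+         46    48.18     0.0986
Sum = 1.340

1.340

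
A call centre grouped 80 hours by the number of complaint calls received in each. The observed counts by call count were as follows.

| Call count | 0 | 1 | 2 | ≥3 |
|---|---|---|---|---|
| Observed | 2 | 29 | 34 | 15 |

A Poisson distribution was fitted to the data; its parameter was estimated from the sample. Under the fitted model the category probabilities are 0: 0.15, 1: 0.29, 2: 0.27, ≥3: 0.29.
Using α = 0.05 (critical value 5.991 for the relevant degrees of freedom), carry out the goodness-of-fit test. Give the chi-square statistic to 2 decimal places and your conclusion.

19.80; reject

Expected counts E_i = n·p_i: 80×0.15 = 12, 80×0.29 = 23.2, 80×0.27 = 21.6, 80×0.29 = 23.2.
χ² = (2−12)²/12 + (29−23.2)²/23.2 + (34−21.6)²/21.6 + (15−23.2)²/23.2
   = 8.333 + 1.450 + 7.119 + 2.898
Sum = 19.80
df = 2. Since 19.80 > 5.991, we reject H₀.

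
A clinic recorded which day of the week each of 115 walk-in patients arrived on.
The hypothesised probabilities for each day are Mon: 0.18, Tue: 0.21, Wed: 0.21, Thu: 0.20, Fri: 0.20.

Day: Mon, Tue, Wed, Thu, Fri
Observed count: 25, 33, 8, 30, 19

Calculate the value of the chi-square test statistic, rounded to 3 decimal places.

Expected counts E_i = n·p_i: 115×0.18 = 20.7, 115×0.21 = 24.15, 115×0.21 = 24.15, 115×0.20 = 23, 115×0.20 = 23.
cat         O        E   (O−E)²/E
Mon        25     20.7     0.8932
Tue        33    24.15     3.2432
Wed         8    24.15    10.8001
Thu        30       23     2.1304
Fri        19       23     0.6957
Sum = 17.763

17.763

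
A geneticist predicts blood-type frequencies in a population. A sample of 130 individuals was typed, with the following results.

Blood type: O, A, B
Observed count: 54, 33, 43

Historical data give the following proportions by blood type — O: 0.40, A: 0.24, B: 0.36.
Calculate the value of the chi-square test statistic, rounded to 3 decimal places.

0.489

Expected counts E_i = n·p_i: 130×0.40 = 52, 130×0.24 = 31.2, 130×0.36 = 46.8.
χ² = (54−52)²/52 + (33−31.2)²/31.2 + (43−46.8)²/46.8
   = 0.0769 + 0.1038 + 0.3085
Sum = 0.489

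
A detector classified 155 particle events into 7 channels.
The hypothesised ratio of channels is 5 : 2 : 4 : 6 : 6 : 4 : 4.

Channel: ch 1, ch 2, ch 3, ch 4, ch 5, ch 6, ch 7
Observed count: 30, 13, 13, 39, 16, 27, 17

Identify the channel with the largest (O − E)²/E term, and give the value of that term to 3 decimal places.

Ratio total = 31. Expected counts: 155×5/31 = 25, 155×2/31 = 10, 155×4/31 = 20, 155×6/31 = 30, 155×6/31 = 30, 155×4/31 = 20, 155×4/31 = 20.
cat         O        E   (O−E)²/E
ch 1       30       25     1.0000
ch 2       13       10     0.9000
ch 3       13       20     2.4500
ch 4       39       30     2.7000
ch 5       16       30     6.5333
ch 6       27       20     2.4500
ch 7       17       20     0.4500
The largest term is for ch 5: 6.533.

ch 5, 6.533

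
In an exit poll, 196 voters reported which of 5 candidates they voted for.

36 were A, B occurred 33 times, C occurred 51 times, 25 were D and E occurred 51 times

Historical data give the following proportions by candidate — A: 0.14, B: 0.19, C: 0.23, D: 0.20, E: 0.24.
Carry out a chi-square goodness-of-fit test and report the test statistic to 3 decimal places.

9.408

Expected counts E_i = n·p_i: 196×0.14 = 27.44, 196×0.19 = 37.24, 196×0.23 = 45.08, 196×0.20 = 39.2, 196×0.24 = 47.04.
χ² = (36−27.44)²/27.44 + (33−37.24)²/37.24 + (51−45.08)²/45.08 + (25−39.2)²/39.2 + (51−47.04)²/47.04
   = 2.6703 + 0.4827 + 0.7774 + 5.1439 + 0.3334
Sum = 9.408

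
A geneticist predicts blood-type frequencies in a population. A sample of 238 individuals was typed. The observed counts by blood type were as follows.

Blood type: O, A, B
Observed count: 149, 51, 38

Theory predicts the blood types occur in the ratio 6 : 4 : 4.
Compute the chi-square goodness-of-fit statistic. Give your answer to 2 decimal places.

Ratio total = 14. Expected counts: 238×6/14 = 102, 238×4/14 = 68, 238×4/14 = 68.
O: (149 − 102)²/102 = 2209/102 = 21.657
A: (51 − 68)²/68 = 289/68 = 4.250
B: (38 − 68)²/68 = 900/68 = 13.235
Sum = 39.14

39.14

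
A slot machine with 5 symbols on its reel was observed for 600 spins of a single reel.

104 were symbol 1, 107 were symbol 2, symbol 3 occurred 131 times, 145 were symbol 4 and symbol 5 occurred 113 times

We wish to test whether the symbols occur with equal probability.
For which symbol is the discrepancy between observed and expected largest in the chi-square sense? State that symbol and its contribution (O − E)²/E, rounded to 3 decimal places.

symbol 4, 5.208

Expected count for each of the 5 categories: 600/5 = 120.
cat           O        E   (O−E)²/E
symbol 1    104      120     2.1333
symbol 2    107      120     1.4083
symbol 3    131      120     1.0083
symbol 4    145      120     5.2083
symbol 5    113      120     0.4083
The largest term is for symbol 4: 5.208.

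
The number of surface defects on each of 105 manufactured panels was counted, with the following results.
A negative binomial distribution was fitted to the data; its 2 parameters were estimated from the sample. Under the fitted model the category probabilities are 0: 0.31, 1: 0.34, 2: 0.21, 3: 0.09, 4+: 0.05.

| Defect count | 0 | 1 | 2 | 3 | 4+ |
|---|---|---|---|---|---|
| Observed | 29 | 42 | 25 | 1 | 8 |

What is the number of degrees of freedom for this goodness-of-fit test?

2

There are k = 5 categories and 2 parameters estimated from the data, so df = 5 − 1 − 2 = 2.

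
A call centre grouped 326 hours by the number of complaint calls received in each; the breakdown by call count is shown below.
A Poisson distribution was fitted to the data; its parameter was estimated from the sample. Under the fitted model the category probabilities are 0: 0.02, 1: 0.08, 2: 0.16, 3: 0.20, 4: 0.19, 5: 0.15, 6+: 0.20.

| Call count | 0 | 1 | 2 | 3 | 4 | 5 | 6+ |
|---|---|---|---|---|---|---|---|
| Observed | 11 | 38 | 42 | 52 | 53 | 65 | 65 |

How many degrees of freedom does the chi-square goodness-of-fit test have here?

There are k = 7 categories and 1 parameter estimated from the data, so df = 7 − 1 − 1 = 5.

5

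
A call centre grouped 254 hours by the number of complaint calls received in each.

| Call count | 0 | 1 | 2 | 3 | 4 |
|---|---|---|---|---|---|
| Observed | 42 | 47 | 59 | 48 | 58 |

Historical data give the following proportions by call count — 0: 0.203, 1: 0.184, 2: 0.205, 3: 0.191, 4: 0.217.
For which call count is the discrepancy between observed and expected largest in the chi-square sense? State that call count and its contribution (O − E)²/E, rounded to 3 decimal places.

0, 1.773

Expected counts E_i = n·p_i: 254×0.203 = 51.562, 254×0.184 = 46.736, 254×0.205 = 52.07, 254×0.191 = 48.514, 254×0.217 = 55.118.
0: (42 − 51.562)²/51.562 = 91.431844/51.562 = 1.7732
1: (47 − 46.736)²/46.736 = 0.069696/46.736 = 0.0015
2: (59 − 52.07)²/52.07 = 48.0249/52.07 = 0.9223
3: (48 − 48.514)²/48.514 = 0.264196/48.514 = 0.0054
4: (58 − 55.118)²/55.118 = 8.305924/55.118 = 0.1507
The largest term is for 0: 1.773.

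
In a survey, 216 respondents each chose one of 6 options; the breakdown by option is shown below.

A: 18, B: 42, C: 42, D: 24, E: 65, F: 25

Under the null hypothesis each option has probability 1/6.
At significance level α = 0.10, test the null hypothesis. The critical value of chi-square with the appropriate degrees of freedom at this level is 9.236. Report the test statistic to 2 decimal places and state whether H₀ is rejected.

41.72; reject

Under H₀ each category has probability 1/6, so each expected count is 216/6 = 36.
cat         O        E   (O−E)²/E
A          18       36      9.000
B          42       36      1.000
C          42       36      1.000
D          24       36      4.000
E          65       36     23.361
F          25       36      3.361
Sum = 41.72
df = 5. Since 41.72 > 9.236, we reject H₀.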